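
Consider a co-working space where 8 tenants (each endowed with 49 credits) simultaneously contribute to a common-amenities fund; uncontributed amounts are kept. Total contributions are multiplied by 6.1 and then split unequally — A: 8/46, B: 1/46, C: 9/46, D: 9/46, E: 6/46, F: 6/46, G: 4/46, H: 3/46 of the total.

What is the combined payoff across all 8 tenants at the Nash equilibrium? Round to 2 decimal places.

A player with share s gets back 6.1·s per unit contributed, so full contribution is dominant for anyone with s > 1/6.1 = 0.1639 and zero contribution is dominant for anyone below.
The shares above 0.1639 belong to A, C and D, contributing 49 each; the remaining 5 contribute 0. Total contributed: 147.
The common-amenities fund pays out 6.1 × 147 = 896.70 in total (split across the unequal shares, but the aggregate is all that matters for the group sum).
The 5 free-riders keep 49 each, adding 245. Group total = 245 + 896.70 = 1141.70.

1141.70 credits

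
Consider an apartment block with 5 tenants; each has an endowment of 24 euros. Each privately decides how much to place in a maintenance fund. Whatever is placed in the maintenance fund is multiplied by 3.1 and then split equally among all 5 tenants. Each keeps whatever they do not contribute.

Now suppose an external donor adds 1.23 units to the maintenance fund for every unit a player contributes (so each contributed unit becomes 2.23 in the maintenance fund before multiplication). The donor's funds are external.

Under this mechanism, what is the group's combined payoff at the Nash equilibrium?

829.56 euros

The effective private return per unit is now 3.1 × 2.23 / 5 = 1.3826 > 1, so every player's dominant strategy flips to full contribution.
At the Nash equilibrium everyone contributes 24. Group total payoff = 3.1 × 2.23 × 120 = 829.56.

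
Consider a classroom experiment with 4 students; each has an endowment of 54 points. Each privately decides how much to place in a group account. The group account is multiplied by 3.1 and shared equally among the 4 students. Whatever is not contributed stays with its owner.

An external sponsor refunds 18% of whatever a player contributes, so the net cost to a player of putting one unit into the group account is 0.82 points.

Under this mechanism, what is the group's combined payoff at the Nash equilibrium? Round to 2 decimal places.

216.00 points

The effective private return is (3.1/4) / 0.82 = 0.9451, which is still under 1, so the mechanism doesn't change anyone's dominant strategy: zero contribution.
At the Nash equilibrium no one contributes; group total payoff = 4 × 54 = 216.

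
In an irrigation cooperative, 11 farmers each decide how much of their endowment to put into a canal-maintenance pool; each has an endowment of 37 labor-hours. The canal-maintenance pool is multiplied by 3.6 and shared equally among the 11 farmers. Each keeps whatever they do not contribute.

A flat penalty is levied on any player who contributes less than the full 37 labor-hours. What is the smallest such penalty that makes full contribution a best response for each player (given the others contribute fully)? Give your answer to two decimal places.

Given the others contribute fully, the best deviation is to contribute 0 (any partial contribution still incurs the fine and gives up units whose private return 0.3273 is below 1).
Deviating from 37 to 0 saves 37 labor-hours but forfeits the deviator's share of the drop in the canal-maintenance pool: 3.6/11 × 37 = 12.11.
So the deviation gain is 37 − 12.11 = 24.89, and the fine must be at least 24.89 labor-hours to wipe it out.

24.89 labor-hours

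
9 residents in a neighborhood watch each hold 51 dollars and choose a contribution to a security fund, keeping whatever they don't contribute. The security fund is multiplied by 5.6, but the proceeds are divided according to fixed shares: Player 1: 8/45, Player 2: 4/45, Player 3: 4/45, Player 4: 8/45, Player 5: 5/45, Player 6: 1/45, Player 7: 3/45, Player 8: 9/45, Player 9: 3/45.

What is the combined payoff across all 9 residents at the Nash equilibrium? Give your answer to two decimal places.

Each unit j contributes comes back to j as 5.6 × (j's share), so j prefers to contribute only if that share exceeds 1/5.6 = 0.1786; otherwise keeping the unit dominates.
Player 8 alone (share 9/45) is above the threshold, contributing 51; the remaining 8 contribute 0. Total contributed: 51.
The security fund pays out 5.6 × 51 = 285.60 in total (split across the unequal shares, but the aggregate is all that matters for the group sum).
The 8 free-riders keep 51 each, adding 408. Group total = 408 + 285.60 = 693.60.

693.60 dollars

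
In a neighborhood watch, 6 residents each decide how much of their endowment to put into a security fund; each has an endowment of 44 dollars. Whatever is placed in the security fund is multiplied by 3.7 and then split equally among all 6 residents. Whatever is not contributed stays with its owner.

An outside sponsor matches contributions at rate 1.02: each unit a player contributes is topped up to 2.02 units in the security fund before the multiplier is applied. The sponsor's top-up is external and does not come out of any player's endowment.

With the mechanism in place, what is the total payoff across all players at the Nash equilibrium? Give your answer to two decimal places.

Under the mechanism each unit contributed yields 3.7 × 2.02 / 6 = 1.2457 back to its contributor per unit of net cost, which exceeds 1, making full contribution the dominant choice for everyone.
So the Nash equilibrium is full contribution by all 6; the group earns 3.7 × 2.02 × 264 = 1973.14.

1973.14 dollars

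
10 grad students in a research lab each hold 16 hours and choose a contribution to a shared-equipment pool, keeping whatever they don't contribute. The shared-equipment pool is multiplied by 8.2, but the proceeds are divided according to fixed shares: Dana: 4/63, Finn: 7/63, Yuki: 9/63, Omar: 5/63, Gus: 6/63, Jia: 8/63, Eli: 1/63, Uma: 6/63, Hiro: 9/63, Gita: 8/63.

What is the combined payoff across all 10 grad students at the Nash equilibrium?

620.80 hours

Player j's private return per contributed unit is 8.2 × (j's share). Contributing is weakly dominant for j when that share is at least 1/8.2 = 0.1220, and contributing 0 is dominant otherwise.
The shares above 0.1220 belong to Yuki, Jia, Hiro and Gita, contributing 16 each; the remaining 6 contribute 0. Total contributed: 64.
The shared-equipment pool pays out 8.2 × 64 = 524.80 in total (split across the unequal shares, but the aggregate is all that matters for the group sum).
The 6 free-riders keep 16 each, adding 96. Group total = 96 + 524.80 = 620.80.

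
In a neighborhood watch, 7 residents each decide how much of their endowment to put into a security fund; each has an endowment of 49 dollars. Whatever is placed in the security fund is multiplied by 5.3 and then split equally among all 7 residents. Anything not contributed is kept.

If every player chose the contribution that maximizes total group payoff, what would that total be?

1817.90 dollars

Each contributed unit returns 5.300 to the group as a whole (0.7571 to each of 7 players), which exceeds 1, so the social optimum is full contribution: group total = 5.300 × 343 = 1817.90.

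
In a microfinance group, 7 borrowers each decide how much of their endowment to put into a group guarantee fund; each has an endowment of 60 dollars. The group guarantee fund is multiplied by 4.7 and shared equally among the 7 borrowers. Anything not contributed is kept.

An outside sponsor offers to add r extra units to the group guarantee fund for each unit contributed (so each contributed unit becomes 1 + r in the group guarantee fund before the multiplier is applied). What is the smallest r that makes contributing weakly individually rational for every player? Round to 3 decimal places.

With matching at rate r, one contributed unit becomes (1 + r) in the group guarantee fund and returns 4.7 × (1 + r) / 7 to the contributor.
Setting this equal to 1: 1 + r = 7/4.7 = 1.4894.
So the minimum matching rate is r = 1.4894 − 1 = 0.489.

0.489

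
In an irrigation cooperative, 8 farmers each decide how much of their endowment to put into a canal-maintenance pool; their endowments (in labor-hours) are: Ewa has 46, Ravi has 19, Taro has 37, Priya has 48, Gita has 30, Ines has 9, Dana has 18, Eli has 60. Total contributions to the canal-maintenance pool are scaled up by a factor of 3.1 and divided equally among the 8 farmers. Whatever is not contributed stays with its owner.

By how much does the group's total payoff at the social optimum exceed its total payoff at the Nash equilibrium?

560.70 labor-hours

The private return per contributed unit is 3.1/8 = 0.3875 < 1 for every player regardless of endowment, so the Nash equilibrium is zero contribution and the group total is Σ E_j = 46 + 19 + 37 + 48 + 30 + 9 + 18 + 60 = 267.
Each contributed unit returns 3.100 to the group, so the social optimum is full contribution by everyone: group total = 3.100 × 267 = 827.70.
Efficiency loss = (3.100 − 1) × 267 = 560.70.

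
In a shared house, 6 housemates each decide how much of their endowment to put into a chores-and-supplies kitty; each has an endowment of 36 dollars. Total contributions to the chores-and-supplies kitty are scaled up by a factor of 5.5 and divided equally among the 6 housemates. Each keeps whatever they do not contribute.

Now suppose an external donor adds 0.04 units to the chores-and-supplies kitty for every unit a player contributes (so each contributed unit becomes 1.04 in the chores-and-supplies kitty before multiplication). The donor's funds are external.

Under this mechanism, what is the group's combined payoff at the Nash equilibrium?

216.00 dollars

Even with the mechanism, each unit contributed returns only 5.5 × 1.04 / 6 = 0.9533 per unit of net cost, so contributing nothing is still dominant.
At the Nash equilibrium no one contributes; group total payoff = 6 × 36 = 216.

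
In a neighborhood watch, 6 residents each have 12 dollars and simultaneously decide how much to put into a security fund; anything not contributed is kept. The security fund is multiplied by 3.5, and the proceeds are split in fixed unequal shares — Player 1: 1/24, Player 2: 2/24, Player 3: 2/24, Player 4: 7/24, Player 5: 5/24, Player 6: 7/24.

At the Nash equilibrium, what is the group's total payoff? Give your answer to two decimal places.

132.00 dollars

For player j, contributing a unit is worthwhile iff 3.5 × (j's share) ≥ 1, i.e. iff j's share is at least 0.2857.
The shares above 0.2857 belong to Player 4 and Player 6, contributing 12 each; the remaining 4 contribute 0. Total contributed: 24.
The security fund pays out 3.5 × 24 = 84.00 in total (split across the unequal shares, but the aggregate is all that matters for the group sum).
The 4 free-riders keep 12 each, adding 48. Group total = 48 + 84.00 = 132.00.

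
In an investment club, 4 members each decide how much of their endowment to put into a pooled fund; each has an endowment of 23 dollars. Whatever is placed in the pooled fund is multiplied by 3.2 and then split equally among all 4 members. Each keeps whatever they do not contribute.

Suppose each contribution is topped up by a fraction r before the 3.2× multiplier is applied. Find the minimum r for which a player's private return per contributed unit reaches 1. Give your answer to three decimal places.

With matching at rate r, one contributed unit becomes (1 + r) in the pooled fund and returns 3.2 × (1 + r) / 4 to the contributor.
Setting this equal to 1: 1 + r = 4/3.2 = 1.2500.
So the minimum matching rate is r = 1.2500 − 1 = 0.250.

0.250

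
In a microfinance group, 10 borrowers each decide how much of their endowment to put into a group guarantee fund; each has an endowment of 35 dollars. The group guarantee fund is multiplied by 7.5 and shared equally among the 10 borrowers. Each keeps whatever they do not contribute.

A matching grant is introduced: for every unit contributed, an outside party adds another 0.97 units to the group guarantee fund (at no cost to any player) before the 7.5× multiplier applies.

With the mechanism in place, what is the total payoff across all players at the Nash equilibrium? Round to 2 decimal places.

With the mechanism, a contributed unit returns 7.5 × 1.97 / 10 = 1.4775 per unit of net cost to the contributor — now above 1 — so contributing fully is weakly dominant for every player.
So the Nash equilibrium is full contribution by all 10; the group earns 7.5 × 1.97 × 350 = 5171.25.

5171.25 dollars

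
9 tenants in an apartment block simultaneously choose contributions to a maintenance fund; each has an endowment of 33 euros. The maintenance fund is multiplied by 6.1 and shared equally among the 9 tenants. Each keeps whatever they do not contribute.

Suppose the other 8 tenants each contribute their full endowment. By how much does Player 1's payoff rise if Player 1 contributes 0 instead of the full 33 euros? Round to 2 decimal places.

10.63 euros

Switching from a contribution of 33 to 0 lets Player 1 keep an extra 33 euros, but lowers the maintenance fund by 33, which costs Player 1 their own share of that drop: 6.1/9 × 33 = 22.37.
Net gain = 33 − 22.37 = 10.63. The private return per contributed unit (0.6778) is below 1, so free-riding is indeed the best response regardless of what the others do.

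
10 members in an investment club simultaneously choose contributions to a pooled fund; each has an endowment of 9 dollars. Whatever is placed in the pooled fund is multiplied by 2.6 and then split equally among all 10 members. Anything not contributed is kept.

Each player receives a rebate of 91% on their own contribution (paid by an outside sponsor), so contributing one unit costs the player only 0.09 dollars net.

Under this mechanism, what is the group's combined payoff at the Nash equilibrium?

315.90 dollars

The effective private return per unit is now (2.6/10) / 0.09 = 2.8889 > 1, so every player's dominant strategy flips to full contribution.
At the Nash equilibrium everyone contributes 9. Group total payoff = 10 × (9 × 0.91 + 2.6 × 9) = 315.90.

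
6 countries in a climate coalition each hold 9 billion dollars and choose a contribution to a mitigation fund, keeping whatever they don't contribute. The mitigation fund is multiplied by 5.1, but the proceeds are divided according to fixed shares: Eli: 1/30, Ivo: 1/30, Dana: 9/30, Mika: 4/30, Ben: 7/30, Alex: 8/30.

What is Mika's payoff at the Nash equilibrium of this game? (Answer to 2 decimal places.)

Each unit j contributes comes back to j as 5.1 × (j's share), so j prefers to contribute only if that share exceeds 1/5.1 = 0.1961; otherwise keeping the unit dominates.
The shares above 0.1961 belong to Dana, Ben and Alex, contributing 9 each; the remaining 3 contribute 0. Total contributed: 27.
Mika keeps 9 and receives 5.1 × 27 × 4/30 = 18.36 from the mitigation fund, for a payoff of 27.36.

27.36 billion dollars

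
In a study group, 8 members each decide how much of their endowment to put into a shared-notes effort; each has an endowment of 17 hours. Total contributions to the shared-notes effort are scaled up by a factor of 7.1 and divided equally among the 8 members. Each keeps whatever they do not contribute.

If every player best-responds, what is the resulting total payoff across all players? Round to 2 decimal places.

Each contributed unit returns 7.1/8 = 0.8875 to its contributor — below 1 — so contributing 0 is dominant for every player. At the Nash equilibrium everyone keeps their 17, and the group total is 8 × 17 = 136.

136.00 hours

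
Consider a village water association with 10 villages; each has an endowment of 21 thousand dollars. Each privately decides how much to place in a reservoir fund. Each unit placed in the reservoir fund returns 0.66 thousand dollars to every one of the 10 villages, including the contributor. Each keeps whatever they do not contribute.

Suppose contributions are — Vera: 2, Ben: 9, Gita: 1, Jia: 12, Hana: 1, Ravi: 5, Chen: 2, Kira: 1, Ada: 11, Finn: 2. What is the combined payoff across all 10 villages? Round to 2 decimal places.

467.60 thousand dollars

Total contributed: 2 + 9 + 1 + 12 + 1 + 5 + 2 + 1 + 11 + 2 = 46; total kept: 10 × 21 − 46 = 164.
The reservoir fund pays out 0.66 × 10 × 46 = 303.60 in aggregate.
Group total = 164 + 303.60 = 467.60.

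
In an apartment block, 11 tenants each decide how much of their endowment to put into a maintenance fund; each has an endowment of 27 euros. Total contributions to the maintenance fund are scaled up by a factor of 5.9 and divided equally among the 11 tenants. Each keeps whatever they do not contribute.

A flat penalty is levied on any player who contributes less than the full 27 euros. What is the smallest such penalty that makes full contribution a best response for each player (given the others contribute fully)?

12.52 euros

Given the others contribute fully, the best deviation is to contribute 0 (any partial contribution still incurs the fine and gives up units whose private return 0.5364 is below 1).
Deviating from 27 to 0 saves 27 euros but forfeits the deviator's share of the drop in the maintenance fund: 5.9/11 × 27 = 14.48.
So the deviation gain is 27 − 14.48 = 12.52, and the fine must be at least 12.52 euros to wipe it out.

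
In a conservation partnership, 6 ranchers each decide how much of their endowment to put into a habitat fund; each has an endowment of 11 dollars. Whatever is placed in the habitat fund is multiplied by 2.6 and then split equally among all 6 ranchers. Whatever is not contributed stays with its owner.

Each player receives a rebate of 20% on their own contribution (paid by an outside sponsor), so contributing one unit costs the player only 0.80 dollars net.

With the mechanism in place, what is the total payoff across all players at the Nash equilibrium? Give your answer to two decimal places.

The effective private return is (2.6/6) / 0.80 = 0.5417, which is still under 1, so the mechanism doesn't change anyone's dominant strategy: zero contribution.
At the Nash equilibrium no one contributes; group total payoff = 6 × 11 = 66.

66.00 dollars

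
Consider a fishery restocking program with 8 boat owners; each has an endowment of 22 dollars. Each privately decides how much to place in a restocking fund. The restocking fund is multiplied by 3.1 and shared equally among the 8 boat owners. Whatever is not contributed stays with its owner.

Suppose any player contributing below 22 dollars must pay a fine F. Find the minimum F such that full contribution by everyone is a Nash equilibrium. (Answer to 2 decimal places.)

13.48 dollars

Given the others contribute fully, the best deviation is to contribute 0 (any partial contribution still incurs the fine and gives up units whose private return 0.3875 is below 1).
Deviating from 22 to 0 saves 22 dollars but forfeits the deviator's share of the drop in the restocking fund: 3.1/8 × 22 = 8.52.
So the deviation gain is 22 − 8.52 = 13.48, and the fine must be at least 13.48 dollars to wipe it out.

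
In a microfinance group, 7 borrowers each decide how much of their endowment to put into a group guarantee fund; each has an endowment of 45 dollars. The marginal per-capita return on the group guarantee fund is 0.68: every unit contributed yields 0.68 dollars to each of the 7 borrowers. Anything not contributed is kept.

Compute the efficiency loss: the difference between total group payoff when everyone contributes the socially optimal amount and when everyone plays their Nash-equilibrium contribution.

1184.40 dollars

The private return per contributed unit is 0.68 < 1, so contributing 0 is dominant for every player. At the Nash equilibrium everyone keeps their 45, and the group total is 7 × 45 = 315.
Each contributed unit returns 4.760 to the group as a whole (0.68 to each of 7 players), which exceeds 1, so the social optimum is full contribution: group total = 4.760 × 315 = 1499.40.
Efficiency loss = 1499.40 − 315 = 1184.40.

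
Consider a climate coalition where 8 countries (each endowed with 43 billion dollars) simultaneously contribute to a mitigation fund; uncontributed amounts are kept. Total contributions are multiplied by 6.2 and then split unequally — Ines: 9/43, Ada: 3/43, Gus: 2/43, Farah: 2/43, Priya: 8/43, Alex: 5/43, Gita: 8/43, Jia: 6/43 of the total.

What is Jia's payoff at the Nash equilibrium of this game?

154.60 billion dollars

Player j's private return per contributed unit is 6.2 × (j's share). Contributing is weakly dominant for j when that share is at least 1/6.2 = 0.1613, and contributing 0 is dominant otherwise.
The shares above 0.1613 belong to Ines, Priya and Gita, contributing 43 each; the remaining 5 contribute 0. Total contributed: 129.
Jia keeps 43 and receives 6.2 × 129 × 6/43 = 111.60 from the mitigation fund, for a payoff of 154.60.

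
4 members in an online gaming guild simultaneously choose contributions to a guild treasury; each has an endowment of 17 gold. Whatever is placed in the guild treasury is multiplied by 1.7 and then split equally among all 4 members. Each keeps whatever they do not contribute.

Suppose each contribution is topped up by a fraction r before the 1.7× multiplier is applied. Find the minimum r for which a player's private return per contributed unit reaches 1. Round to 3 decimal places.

With matching at rate r, one contributed unit becomes (1 + r) in the guild treasury and returns 1.7 × (1 + r) / 4 to the contributor.
Setting this equal to 1: 1 + r = 4/1.7 = 2.3529.
So the minimum matching rate is r = 2.3529 − 1 = 1.353.

1.353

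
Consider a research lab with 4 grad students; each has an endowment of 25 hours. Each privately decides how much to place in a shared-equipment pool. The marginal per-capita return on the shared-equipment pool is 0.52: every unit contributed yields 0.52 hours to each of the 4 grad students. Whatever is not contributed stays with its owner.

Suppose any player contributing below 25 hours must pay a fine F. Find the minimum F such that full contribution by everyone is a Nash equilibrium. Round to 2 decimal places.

Given the others contribute fully, the best deviation is to contribute 0 (any partial contribution still incurs the fine and gives up units whose private return 0.52 is below 1).
Deviating from 25 to 0 saves 25 hours but forfeits the deviator's share of the drop in the shared-equipment pool: 0.52 × 25 = 13.00.
So the deviation gain is 25 − 13.00 = 12.00, and the fine must be at least 12.00 hours to wipe it out.

12.00 hours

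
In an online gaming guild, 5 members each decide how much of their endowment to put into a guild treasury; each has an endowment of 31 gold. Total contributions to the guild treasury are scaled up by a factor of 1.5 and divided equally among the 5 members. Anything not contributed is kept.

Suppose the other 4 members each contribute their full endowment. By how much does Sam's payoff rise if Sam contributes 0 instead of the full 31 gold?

Switching from a contribution of 31 to 0 lets Sam keep an extra 31 gold, but lowers the guild treasury by 31, which costs Sam their own share of that drop: 1.5/5 × 31 = 9.30.
Net gain = 31 − 9.30 = 21.70. The private return per contributed unit (0.3000) is below 1, so free-riding is indeed the best response regardless of what the others do.

21.70 gold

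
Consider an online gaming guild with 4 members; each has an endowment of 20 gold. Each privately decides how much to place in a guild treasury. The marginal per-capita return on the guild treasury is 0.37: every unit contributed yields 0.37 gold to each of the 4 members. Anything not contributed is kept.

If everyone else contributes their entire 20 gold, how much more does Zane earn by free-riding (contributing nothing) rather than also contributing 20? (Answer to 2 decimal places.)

Switching from a contribution of 20 to 0 lets Zane keep an extra 20 gold, but lowers the guild treasury by 20, which costs Zane their own share of that drop: 0.37 × 20 = 7.40.
Net gain = 20 − 7.40 = 12.60. The private return per contributed unit (0.37) is below 1, so free-riding is indeed the best response regardless of what the others do.

12.60 gold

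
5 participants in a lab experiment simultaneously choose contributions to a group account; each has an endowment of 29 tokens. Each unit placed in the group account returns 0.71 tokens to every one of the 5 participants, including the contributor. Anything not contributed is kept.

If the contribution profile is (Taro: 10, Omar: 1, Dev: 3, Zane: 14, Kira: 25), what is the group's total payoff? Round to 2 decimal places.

Total contributed: 10 + 1 + 3 + 14 + 25 = 53; total kept: 5 × 29 − 53 = 92.
The group account pays out 0.71 × 5 × 53 = 188.15 in aggregate.
Group total = 92 + 188.15 = 280.15.

280.15 tokens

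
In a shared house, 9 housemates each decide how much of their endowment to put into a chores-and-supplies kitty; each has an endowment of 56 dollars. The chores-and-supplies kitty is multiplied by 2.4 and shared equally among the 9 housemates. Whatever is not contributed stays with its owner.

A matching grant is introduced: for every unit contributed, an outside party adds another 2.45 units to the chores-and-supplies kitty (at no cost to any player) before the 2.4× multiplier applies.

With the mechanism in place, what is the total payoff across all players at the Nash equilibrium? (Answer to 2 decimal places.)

504.00 dollars

Even with the mechanism, each unit contributed returns only 2.4 × 3.45 / 9 = 0.9200 per unit of net cost, so contributing nothing is still dominant.
At the Nash equilibrium no one contributes; group total payoff = 9 × 56 = 504.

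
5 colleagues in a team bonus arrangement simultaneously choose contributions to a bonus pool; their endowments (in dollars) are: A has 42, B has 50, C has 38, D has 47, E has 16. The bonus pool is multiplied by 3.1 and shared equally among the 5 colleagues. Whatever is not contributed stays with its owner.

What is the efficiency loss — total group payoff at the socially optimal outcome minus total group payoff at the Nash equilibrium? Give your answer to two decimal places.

405.30 dollars

The private return per contributed unit is 3.1/5 = 0.6200 < 1 for every player regardless of endowment, so the Nash equilibrium is zero contribution and the group total is Σ E_j = 42 + 50 + 38 + 47 + 16 = 193.
Each contributed unit returns 3.100 to the group, so the social optimum is full contribution by everyone: group total = 3.100 × 193 = 598.30.
Efficiency loss = (3.100 − 1) × 193 = 405.30.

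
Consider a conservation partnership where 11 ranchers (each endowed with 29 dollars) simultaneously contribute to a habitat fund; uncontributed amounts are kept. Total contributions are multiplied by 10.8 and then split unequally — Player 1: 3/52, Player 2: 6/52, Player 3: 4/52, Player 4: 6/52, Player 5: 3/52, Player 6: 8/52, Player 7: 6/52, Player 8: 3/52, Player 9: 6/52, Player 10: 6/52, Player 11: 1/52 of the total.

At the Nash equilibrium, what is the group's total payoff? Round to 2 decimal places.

2024.20 dollars

A player with share s gets back 10.8·s per unit contributed, so full contribution is dominant for anyone with s > 1/10.8 = 0.0926 and zero contribution is dominant for anyone below.
Player 2, Player 4, Player 6, Player 7, Player 9 and Player 10 clear that bar, contributing 29 each; the remaining 5 contribute 0. Total contributed: 174.
The habitat fund pays out 10.8 × 174 = 1879.20 in total (split across the unequal shares, but the aggregate is all that matters for the group sum).
The 5 free-riders keep 29 each, adding 145. Group total = 145 + 1879.20 = 2024.20.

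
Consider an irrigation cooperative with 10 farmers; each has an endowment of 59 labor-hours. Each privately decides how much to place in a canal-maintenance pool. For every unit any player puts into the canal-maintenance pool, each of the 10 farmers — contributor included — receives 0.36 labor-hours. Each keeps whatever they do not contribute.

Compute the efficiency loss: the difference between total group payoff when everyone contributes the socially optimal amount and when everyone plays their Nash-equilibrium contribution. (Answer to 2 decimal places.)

The private return per contributed unit is 0.36 < 1, so contributing 0 is dominant for every player. At the Nash equilibrium everyone keeps their 59, and the group total is 10 × 59 = 590.
Each contributed unit returns 3.600 to the group as a whole (0.36 to each of 10 players), which exceeds 1, so the social optimum is full contribution: group total = 3.600 × 590 = 2124.00.
Efficiency loss = 2124.00 − 590 = 1534.00.

1534.00 labor-hours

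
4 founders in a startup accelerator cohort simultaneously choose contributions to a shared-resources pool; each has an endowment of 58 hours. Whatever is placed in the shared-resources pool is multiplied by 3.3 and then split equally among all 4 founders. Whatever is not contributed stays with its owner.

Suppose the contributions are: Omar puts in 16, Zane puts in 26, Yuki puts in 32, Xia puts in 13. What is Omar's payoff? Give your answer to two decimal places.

113.78 hours

Total contributed: 16 + 26 + 32 + 13 = 87.
Each receives 3.3 × 87 / 4 = 71.78 from the shared-resources pool.
Omar keeps 58 − 16 = 42, so Omar's payoff is 42 + 71.78 = 113.78.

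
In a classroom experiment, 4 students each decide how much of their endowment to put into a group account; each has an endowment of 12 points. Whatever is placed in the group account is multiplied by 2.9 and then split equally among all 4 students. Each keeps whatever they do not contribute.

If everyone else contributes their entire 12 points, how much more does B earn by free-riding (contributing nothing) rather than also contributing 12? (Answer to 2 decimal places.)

Switching from a contribution of 12 to 0 lets B keep an extra 12 points, but lowers the group account by 12, which costs B their own share of that drop: 2.9/4 × 12 = 8.70.
Net gain = 12 − 8.70 = 3.30. The private return per contributed unit (0.7250) is below 1, so free-riding is indeed the best response regardless of what the others do.

3.30 points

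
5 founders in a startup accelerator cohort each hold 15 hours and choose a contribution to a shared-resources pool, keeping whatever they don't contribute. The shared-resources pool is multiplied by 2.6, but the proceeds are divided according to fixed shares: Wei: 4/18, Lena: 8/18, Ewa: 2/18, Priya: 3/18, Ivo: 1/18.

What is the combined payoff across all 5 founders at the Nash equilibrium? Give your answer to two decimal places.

A player with share s gets back 2.6·s per unit contributed, so full contribution is dominant for anyone with s > 1/2.6 = 0.3846 and zero contribution is dominant for anyone below.
Only Lena (8/18) clears that bar, contributing 15; the remaining 4 contribute 0. Total contributed: 15.
The shared-resources pool pays out 2.6 × 15 = 39.00 in total (split across the unequal shares, but the aggregate is all that matters for the group sum).
The 4 free-riders keep 15 each, adding 60. Group total = 60 + 39.00 = 99.00.

99.00 hours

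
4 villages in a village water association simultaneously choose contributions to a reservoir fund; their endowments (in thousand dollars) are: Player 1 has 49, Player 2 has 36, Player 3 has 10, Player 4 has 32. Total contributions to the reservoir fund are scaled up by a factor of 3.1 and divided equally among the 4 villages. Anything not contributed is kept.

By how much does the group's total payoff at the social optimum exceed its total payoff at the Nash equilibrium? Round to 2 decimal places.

266.70 thousand dollars

The private return per contributed unit is 3.1/4 = 0.7750 < 1 for every player regardless of endowment, so the Nash equilibrium is zero contribution and the group total is Σ E_j = 49 + 36 + 10 + 32 = 127.
Each contributed unit returns 3.100 to the group, so the social optimum is full contribution by everyone: group total = 3.100 × 127 = 393.70.
Efficiency loss = (3.100 − 1) × 127 = 266.70.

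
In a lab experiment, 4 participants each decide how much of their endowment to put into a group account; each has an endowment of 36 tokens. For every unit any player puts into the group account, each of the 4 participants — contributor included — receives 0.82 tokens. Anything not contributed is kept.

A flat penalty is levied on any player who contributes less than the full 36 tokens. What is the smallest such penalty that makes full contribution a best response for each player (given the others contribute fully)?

Given the others contribute fully, the best deviation is to contribute 0 (any partial contribution still incurs the fine and gives up units whose private return 0.82 is below 1).
Deviating from 36 to 0 saves 36 tokens but forfeits the deviator's share of the drop in the group account: 0.82 × 36 = 29.52.
So the deviation gain is 36 − 29.52 = 6.48, and the fine must be at least 6.48 tokens to wipe it out.

6.48 tokens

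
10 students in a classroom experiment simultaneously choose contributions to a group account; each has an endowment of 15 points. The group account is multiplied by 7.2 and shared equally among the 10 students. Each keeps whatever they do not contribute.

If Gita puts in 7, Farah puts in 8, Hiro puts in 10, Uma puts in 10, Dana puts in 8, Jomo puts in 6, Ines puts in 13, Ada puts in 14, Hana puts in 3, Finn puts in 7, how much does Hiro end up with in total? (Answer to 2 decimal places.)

66.92 points

Total contributed: 7 + 8 + 10 + 10 + 8 + 6 + 13 + 14 + 3 + 7 = 86.
Each receives 7.2 × 86 / 10 = 61.92 from the group account.
Hiro keeps 15 − 10 = 5, so Hiro's payoff is 5 + 61.92 = 66.92.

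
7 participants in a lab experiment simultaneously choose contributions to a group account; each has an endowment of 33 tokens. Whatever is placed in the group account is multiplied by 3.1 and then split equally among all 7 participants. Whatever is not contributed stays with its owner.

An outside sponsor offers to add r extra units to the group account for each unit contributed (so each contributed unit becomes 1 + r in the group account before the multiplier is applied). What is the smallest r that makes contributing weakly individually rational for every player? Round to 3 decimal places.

With matching at rate r, one contributed unit becomes (1 + r) in the group account and returns 3.1 × (1 + r) / 7 to the contributor.
Setting this equal to 1: 1 + r = 7/3.1 = 2.2581.
So the minimum matching rate is r = 2.2581 − 1 = 1.258.

1.258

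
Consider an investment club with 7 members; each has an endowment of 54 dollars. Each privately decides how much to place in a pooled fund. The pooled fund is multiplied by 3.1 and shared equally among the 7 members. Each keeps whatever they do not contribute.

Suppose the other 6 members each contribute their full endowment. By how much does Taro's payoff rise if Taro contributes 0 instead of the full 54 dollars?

Switching from a contribution of 54 to 0 lets Taro keep an extra 54 dollars, but lowers the pooled fund by 54, which costs Taro their own share of that drop: 3.1/7 × 54 = 23.91.
Net gain = 54 − 23.91 = 30.09. The private return per contributed unit (0.4429) is below 1, so free-riding is indeed the best response regardless of what the others do.

30.09 dollars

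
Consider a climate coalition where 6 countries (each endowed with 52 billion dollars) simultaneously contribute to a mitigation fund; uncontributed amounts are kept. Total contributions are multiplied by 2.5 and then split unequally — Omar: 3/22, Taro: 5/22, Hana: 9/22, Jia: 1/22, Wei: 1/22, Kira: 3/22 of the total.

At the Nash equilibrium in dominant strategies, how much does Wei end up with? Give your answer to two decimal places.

57.91 billion dollars

Each unit j contributes comes back to j as 2.5 × (j's share), so j prefers to contribute only if that share exceeds 1/2.5 = 0.4000; otherwise keeping the unit dominates.
The only share above 0.4000 is Hana's 9/22, contributing 52; the remaining 5 contribute 0. Total contributed: 52.
Wei keeps 52 and receives 2.5 × 52 × 1/22 = 5.91 from the mitigation fund, for a payoff of 57.91.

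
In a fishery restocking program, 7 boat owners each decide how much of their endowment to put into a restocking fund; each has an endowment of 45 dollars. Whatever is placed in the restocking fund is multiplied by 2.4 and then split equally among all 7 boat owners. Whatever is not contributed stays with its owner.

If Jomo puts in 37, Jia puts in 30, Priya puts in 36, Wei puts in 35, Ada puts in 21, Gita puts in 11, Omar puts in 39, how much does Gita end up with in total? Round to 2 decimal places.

105.66 dollars

Total contributed: 37 + 30 + 36 + 35 + 21 + 11 + 39 = 209.
Each receives 2.4 × 209 / 7 = 71.66 from the restocking fund.
Gita keeps 45 − 11 = 34, so Gita's payoff is 34 + 71.66 = 105.66.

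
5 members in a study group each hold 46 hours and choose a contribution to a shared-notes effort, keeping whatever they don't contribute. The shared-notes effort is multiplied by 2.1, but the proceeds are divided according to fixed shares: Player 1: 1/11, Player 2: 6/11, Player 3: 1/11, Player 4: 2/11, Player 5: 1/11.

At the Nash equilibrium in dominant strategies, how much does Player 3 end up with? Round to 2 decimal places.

54.78 hours

Each unit j contributes comes back to j as 2.1 × (j's share), so j prefers to contribute only if that share exceeds 1/2.1 = 0.4762; otherwise keeping the unit dominates.
The only share above 0.4762 is Player 2's 6/11, contributing 46; the remaining 4 contribute 0. Total contributed: 46.
Player 3 keeps 46 and receives 2.1 × 46 × 1/11 = 8.78 from the shared-notes effort, for a payoff of 54.78.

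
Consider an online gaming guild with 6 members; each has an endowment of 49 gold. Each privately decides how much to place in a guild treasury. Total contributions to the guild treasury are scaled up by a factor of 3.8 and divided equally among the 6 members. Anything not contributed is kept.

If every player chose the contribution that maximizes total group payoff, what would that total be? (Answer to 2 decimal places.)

Each contributed unit returns 3.800 to the group as a whole (0.6333 to each of 6 players), which exceeds 1, so the social optimum is full contribution: group total = 3.800 × 294 = 1117.20.

1117.20 gold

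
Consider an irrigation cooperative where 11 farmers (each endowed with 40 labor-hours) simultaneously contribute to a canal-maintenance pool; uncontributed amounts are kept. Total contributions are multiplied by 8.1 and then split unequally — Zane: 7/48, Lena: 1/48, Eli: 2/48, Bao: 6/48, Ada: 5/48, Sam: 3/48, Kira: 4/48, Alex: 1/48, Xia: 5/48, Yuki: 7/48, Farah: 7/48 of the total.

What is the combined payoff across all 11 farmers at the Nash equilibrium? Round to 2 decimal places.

For player j, contributing a unit is worthwhile iff 8.1 × (j's share) ≥ 1, i.e. iff j's share is at least 0.1235.
Zane, Bao, Yuki and Farah are above the threshold, contributing 40 each; the remaining 7 contribute 0. Total contributed: 160.
The canal-maintenance pool pays out 8.1 × 160 = 1296.00 in total (split across the unequal shares, but the aggregate is all that matters for the group sum).
The 7 free-riders keep 40 each, adding 280. Group total = 280 + 1296.00 = 1576.00.

1576.00 labor-hours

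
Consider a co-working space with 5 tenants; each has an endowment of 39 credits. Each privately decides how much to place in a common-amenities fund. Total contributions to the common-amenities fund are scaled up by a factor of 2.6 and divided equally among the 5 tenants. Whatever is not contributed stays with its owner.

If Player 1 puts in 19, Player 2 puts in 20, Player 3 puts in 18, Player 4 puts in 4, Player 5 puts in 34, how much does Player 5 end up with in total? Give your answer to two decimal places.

54.40 credits

Total contributed: 19 + 20 + 18 + 4 + 34 = 95.
Each receives 2.6 × 95 / 5 = 49.40 from the common-amenities fund.
Player 5 keeps 39 − 34 = 5, so Player 5's payoff is 5 + 49.40 = 54.40.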